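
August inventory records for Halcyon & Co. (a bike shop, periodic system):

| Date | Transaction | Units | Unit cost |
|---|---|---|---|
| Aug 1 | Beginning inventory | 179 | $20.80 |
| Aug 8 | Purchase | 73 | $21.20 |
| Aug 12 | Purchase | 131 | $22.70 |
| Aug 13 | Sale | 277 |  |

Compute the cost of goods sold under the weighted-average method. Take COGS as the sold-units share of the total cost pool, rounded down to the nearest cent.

COGS = $5,962.73

Aug 13, sell 277: 277/383 × $8,244.50 → $5,962.73
Ending inventory (cost pool remaining) = $2,281.77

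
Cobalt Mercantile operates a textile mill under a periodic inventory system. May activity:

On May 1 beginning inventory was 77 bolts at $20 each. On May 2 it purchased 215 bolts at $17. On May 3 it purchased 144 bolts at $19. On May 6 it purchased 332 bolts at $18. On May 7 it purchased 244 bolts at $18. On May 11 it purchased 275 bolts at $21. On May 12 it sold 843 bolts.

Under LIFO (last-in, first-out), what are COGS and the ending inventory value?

May 12, 843 sold [LIFO — newest first]: 275 @ $21 + 244 @ $18 + 324 @ $18 = $15,999
Ending inventory: 77 @ $20 + 215 @ $17 + 144 @ $19 + 8 @ $18 = $8,075

COGS = $15,999; ending inventory = $8,075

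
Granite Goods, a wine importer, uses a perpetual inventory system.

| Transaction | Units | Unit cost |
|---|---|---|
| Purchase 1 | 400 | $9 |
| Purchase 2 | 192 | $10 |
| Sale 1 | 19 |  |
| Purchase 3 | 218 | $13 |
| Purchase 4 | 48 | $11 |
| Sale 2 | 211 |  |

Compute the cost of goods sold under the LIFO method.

COGS = $2,837

Sale 1 (19) [LIFO — newest first]: 19 @ $10 = $190
Sale 2 (211) [LIFO — newest first]: 48 @ $11 + 163 @ $13 = $2,647
Total COGS = $190 + $2,647 = $2,837
Ending inventory: 400 @ $9 + 173 @ $10 + 55 @ $13 = $6,045
Check: goods available $8,882 = COGS $2,837 + ending $6,045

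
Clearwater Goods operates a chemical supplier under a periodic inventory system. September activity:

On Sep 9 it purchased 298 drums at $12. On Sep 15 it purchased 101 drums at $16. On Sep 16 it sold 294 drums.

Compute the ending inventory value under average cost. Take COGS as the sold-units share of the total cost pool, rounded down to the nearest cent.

Sep 16, sell 294: 294/399 × $5,192.00 → $3,825.68
Ending inventory (cost pool remaining) = $1,366.32
Check: goods available $5,192.00 = COGS $3,825.68 + ending $1,366.32

Ending inventory = $1,366.32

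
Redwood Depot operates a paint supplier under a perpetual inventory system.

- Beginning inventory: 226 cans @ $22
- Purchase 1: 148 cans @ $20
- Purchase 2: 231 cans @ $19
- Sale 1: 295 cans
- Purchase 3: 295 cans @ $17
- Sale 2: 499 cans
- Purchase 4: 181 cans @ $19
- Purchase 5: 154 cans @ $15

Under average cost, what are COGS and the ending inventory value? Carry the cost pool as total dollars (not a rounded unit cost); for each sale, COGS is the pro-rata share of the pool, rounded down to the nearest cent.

COGS = $15,351.21; ending inventory = $7,733.79

After Beginning: 226 on hand, pool $4,972.00 (≈ $22.0000 each)
After Purchase 1: 374 on hand, pool $7,932.00 (≈ $21.2086 each)
After Purchase 2: 605 on hand, pool $12,321.00 (≈ $20.3653 each)
Sale 1, sell 295: 295/605 × $12,321.00 → $6,007.76
After Purchase 3: 605 on hand, pool $11,328.24 (≈ $18.7244 each)
Sale 2, sell 499: 499/605 × $11,328.24 → $9,343.45
After Purchase 4: 287 on hand, pool $5,423.79 (≈ $18.8982 each)
After Purchase 5: 441 on hand, pool $7,733.79 (≈ $17.5369 each)
Total COGS = $6,007.76 + $9,343.45 = $15,351.21
Ending inventory (cost pool remaining) = $7,733.79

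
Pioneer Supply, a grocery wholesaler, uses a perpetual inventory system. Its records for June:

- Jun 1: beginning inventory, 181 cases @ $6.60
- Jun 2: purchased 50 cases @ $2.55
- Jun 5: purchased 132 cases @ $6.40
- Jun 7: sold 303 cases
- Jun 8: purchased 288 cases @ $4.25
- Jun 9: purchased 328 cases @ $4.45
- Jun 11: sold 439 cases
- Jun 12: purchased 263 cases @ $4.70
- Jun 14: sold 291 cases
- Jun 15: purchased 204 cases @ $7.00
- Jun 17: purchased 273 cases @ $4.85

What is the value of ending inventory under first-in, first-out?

Ending inventory = $3,734.35

Jun 7, 303 sold [FIFO — oldest first]: 181 @ $6.60 + 50 @ $2.55 + 72 @ $6.40 = $1,782.90
Jun 11, 439 sold [FIFO — oldest first]: 60 @ $6.40 + 288 @ $4.25 + 91 @ $4.45 = $2,012.95
Jun 14, 291 sold [FIFO — oldest first]: 237 @ $4.45 + 54 @ $4.70 = $1,308.45
Total COGS = $1,782.90 + $2,012.95 + $1,308.45 = $5,104.30
Ending inventory: 209 @ $4.70 + 204 @ $7.00 + 273 @ $4.85 = $3,734.35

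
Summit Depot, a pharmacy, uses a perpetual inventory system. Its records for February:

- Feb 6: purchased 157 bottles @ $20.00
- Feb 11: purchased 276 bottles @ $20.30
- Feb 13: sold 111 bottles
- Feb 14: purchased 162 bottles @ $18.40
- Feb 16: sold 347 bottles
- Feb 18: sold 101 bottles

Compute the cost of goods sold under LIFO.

COGS = $11,003.60

Feb 13, 111 sold [LIFO — newest first]: 111 @ $20.30 = $2,253.30
Feb 16, 347 sold [LIFO — newest first]: 162 @ $18.40 + 165 @ $20.30 + 20 @ $20.00 = $6,730.30
Feb 18, 101 sold [LIFO — newest first]: 101 @ $20.00 = $2,020.00
Total COGS = $2,253.30 + $6,730.30 + $2,020.00 = $11,003.60
Ending inventory: 36 @ $20.00 = $720.00
Check: goods available $11,723.60 = COGS $11,003.60 + ending $720.00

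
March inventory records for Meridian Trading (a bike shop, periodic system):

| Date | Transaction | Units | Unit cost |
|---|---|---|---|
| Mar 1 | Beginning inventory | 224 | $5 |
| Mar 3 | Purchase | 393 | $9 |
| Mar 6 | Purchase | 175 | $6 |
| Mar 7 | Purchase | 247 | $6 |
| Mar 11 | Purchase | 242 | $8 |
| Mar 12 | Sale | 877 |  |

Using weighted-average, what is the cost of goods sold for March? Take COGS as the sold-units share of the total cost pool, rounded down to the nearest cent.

Mar 12, sell 877: 877/1281 × $9,125.00 → $6,247.17
Ending inventory (cost pool remaining) = $2,877.83

COGS = $6,247.17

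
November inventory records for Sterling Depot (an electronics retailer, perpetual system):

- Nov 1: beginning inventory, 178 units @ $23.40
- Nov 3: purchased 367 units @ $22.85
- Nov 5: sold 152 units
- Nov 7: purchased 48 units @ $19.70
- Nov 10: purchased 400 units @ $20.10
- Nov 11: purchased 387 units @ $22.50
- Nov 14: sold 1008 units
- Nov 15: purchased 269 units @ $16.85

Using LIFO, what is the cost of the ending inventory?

Nov 5, 152 sold [LIFO — newest first]: 152 @ $22.85 = $3,473.20
Nov 14, 1008 sold [LIFO — newest first]: 387 @ $22.50 + 400 @ $20.10 + 48 @ $19.70 + 173 @ $22.85 = $21,646.15
Total COGS = $3,473.20 + $21,646.15 = $25,119.35
Ending inventory: 178 @ $23.40 + 42 @ $22.85 + 269 @ $16.85 = $9,657.55

Ending inventory = $9,657.55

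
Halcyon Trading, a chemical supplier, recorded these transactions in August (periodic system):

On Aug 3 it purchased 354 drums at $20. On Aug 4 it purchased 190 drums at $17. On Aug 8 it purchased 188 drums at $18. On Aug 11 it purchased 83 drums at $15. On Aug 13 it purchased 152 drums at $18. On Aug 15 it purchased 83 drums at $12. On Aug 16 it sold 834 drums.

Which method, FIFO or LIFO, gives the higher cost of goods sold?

FIFO

FIFO COGS: 354 @ $20 + 190 @ $17 + 188 @ $18 + 83 @ $15 + 19 @ $18 = $15,281
LIFO COGS: 83 @ $12 + 152 @ $18 + 83 @ $15 + 188 @ $18 + 190 @ $17 + 138 @ $20 = $14,351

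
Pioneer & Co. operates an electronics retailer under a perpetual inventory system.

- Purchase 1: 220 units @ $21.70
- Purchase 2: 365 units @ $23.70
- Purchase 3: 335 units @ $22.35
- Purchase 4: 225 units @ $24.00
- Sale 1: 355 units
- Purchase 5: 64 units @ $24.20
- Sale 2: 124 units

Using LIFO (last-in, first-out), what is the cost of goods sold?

Sale 1 (355) [LIFO — newest first]: 225 @ $24.00 + 130 @ $22.35 = $8,305.50
Sale 2 (124) [LIFO — newest first]: 64 @ $24.20 + 60 @ $22.35 = $2,889.80
Total COGS = $8,305.50 + $2,889.80 = $11,195.30
Ending inventory: 220 @ $21.70 + 365 @ $23.70 + 145 @ $22.35 = $16,665.25
Check: goods available $27,860.55 = COGS $11,195.30 + ending $16,665.25

COGS = $11,195.30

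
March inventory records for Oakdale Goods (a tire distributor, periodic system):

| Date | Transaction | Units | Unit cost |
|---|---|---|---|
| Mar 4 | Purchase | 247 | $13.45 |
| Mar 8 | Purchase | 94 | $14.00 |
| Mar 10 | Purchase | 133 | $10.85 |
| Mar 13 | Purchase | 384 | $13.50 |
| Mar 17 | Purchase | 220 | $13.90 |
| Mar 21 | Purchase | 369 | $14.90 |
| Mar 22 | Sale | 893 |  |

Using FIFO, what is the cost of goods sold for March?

COGS = $11,751.70

Mar 22, 893 sold [FIFO — oldest first]: 247 @ $13.45 + 94 @ $14.00 + 133 @ $10.85 + 384 @ $13.50 + 35 @ $13.90 = $11,751.70
Ending inventory: 185 @ $13.90 + 369 @ $14.90 = $8,069.60
Check: goods available $19,821.30 = COGS $11,751.70 + ending $8,069.60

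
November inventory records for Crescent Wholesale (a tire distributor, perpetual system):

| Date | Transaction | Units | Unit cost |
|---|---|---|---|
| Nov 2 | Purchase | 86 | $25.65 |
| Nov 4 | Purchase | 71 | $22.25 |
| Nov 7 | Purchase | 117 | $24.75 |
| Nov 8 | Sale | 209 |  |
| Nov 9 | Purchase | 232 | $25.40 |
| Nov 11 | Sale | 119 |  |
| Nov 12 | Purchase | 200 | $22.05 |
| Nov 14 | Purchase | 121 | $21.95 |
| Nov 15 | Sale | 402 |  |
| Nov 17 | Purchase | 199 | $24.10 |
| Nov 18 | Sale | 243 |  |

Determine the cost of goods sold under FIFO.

COGS = $23,158.75

Nov 8, 209 sold [FIFO — oldest first]: 86 @ $25.65 + 71 @ $22.25 + 52 @ $24.75 = $5,072.65
Nov 11, 119 sold [FIFO — oldest first]: 65 @ $24.75 + 54 @ $25.40 = $2,980.35
Nov 15, 402 sold [FIFO — oldest first]: 178 @ $25.40 + 200 @ $22.05 + 24 @ $21.95 = $9,458.00
Nov 18, 243 sold [FIFO — oldest first]: 97 @ $21.95 + 146 @ $24.10 = $5,647.75
Total COGS = $5,072.65 + $2,980.35 + $9,458.00 + $5,647.75 = $23,158.75
Ending inventory: 53 @ $24.10 = $1,277.30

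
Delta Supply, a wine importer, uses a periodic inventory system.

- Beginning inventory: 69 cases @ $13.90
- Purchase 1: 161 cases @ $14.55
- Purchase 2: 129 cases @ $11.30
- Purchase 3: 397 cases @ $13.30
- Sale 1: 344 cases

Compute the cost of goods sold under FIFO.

COGS = $4,589.85

Sale 1 (344) [FIFO — oldest first]: 69 @ $13.90 + 161 @ $14.55 + 114 @ $11.30 = $4,589.85
Ending inventory: 15 @ $11.30 + 397 @ $13.30 = $5,449.60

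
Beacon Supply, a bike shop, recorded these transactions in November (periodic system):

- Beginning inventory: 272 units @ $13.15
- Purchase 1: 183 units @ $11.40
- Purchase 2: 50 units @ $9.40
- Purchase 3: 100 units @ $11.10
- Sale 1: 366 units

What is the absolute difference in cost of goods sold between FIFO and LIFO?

FIFO COGS: 272 @ $13.15 + 94 @ $11.40 = $4,648.40
LIFO COGS: 100 @ $11.10 + 50 @ $9.40 + 183 @ $11.40 + 33 @ $13.15 = $4,100.15
Difference = |$4,648.40 − $4,100.15| = $548.25

$548.25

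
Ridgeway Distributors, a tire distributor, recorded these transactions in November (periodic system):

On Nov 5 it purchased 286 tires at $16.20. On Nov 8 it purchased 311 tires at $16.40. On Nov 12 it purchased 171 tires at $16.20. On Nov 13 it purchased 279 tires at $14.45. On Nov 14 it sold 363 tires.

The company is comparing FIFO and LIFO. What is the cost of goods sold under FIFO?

FIFO COGS: 286 @ $16.20 + 77 @ $16.40 = $5,896.00
LIFO COGS: 279 @ $14.45 + 84 @ $16.20 = $5,392.35

COGS = $5,896.00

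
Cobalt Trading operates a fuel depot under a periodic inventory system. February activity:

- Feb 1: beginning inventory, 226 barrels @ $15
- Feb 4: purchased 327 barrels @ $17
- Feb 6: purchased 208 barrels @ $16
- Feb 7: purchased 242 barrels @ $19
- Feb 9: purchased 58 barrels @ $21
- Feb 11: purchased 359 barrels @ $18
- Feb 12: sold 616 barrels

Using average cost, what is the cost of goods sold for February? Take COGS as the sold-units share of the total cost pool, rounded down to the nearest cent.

COGS = $10,652.02

Feb 12, sell 616: 616/1420 × $24,555.00 → $10,652.02
Ending inventory (cost pool remaining) = $13,902.98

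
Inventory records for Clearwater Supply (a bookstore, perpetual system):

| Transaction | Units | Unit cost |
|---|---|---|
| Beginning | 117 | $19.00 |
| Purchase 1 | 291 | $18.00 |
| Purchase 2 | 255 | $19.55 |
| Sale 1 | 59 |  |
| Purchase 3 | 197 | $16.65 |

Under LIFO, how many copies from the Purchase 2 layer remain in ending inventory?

Sale 1 (59) [LIFO — newest first]: 59 @ $19.55 = $1,153.45
Ending inventory: 117 @ $19.00 + 291 @ $18.00 + 196 @ $19.55 + 197 @ $16.65 = $14,572.85

196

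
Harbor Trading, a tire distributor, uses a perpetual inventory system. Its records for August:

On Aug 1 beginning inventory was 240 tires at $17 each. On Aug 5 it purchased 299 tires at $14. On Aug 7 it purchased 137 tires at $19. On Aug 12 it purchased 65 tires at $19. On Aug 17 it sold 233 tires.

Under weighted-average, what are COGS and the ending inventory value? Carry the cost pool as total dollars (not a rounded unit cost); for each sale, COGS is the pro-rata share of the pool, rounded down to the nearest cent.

COGS = $3,805.98; ending inventory = $8,298.02

After Aug 1: 240 on hand, pool $4,080.00 (≈ $17.0000 each)
After Aug 5: 539 on hand, pool $8,266.00 (≈ $15.3358 each)
After Aug 7: 676 on hand, pool $10,869.00 (≈ $16.0784 each)
After Aug 12: 741 on hand, pool $12,104.00 (≈ $16.3347 each)
Aug 17, sell 233: 233/741 × $12,104.00 → $3,805.98
Ending inventory (cost pool remaining) = $8,298.02
Check: goods available $12,104.00 = COGS $3,805.98 + ending $8,298.02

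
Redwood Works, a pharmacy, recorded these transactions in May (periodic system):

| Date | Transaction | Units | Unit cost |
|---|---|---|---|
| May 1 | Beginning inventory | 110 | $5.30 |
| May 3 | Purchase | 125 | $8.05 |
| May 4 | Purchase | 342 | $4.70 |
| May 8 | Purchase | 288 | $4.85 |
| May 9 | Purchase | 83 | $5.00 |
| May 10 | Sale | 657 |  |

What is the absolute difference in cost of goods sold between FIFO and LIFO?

FIFO COGS: 110 @ $5.30 + 125 @ $8.05 + 342 @ $4.70 + 80 @ $4.85 = $3,584.65
LIFO COGS: 83 @ $5.00 + 288 @ $4.85 + 286 @ $4.70 = $3,156.00
Difference = |$3,584.65 − $3,156.00| = $428.65

$428.65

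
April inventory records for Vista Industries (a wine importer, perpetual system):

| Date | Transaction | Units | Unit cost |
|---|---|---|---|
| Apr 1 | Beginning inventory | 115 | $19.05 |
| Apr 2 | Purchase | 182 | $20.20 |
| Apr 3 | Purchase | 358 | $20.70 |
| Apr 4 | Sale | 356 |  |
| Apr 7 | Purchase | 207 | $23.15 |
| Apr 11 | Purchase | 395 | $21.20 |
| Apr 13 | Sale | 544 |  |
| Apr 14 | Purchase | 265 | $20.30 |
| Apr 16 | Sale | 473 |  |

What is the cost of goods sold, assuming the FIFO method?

COGS = $28,798.60

Apr 4, 356 sold [FIFO — oldest first]: 115 @ $19.05 + 182 @ $20.20 + 59 @ $20.70 = $7,088.45
Apr 13, 544 sold [FIFO — oldest first]: 299 @ $20.70 + 207 @ $23.15 + 38 @ $21.20 = $11,786.95
Apr 16, 473 sold [FIFO — oldest first]: 357 @ $21.20 + 116 @ $20.30 = $9,923.20
Total COGS = $7,088.45 + $11,786.95 + $9,923.20 = $28,798.60
Ending inventory: 149 @ $20.30 = $3,024.70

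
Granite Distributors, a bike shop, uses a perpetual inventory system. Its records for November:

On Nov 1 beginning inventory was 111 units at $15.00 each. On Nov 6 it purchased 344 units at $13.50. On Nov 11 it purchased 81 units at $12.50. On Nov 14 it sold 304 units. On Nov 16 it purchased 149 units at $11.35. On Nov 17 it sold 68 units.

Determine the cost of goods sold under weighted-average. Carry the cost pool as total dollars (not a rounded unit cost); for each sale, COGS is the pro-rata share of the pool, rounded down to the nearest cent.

After Nov 1: 111 on hand, pool $1,665.00 (≈ $15.0000 each)
After Nov 6: 455 on hand, pool $6,309.00 (≈ $13.8659 each)
After Nov 11: 536 on hand, pool $7,321.50 (≈ $13.6595 each)
Nov 14, sell 304: 304/536 × $7,321.50 → $4,152.49
After Nov 16: 381 on hand, pool $4,860.16 (≈ $12.7563 each)
Nov 17, sell 68: 68/381 × $4,860.16 → $867.43
Total COGS = $4,152.49 + $867.43 = $5,019.92
Ending inventory (cost pool remaining) = $3,992.73
Check: goods available $9,012.65 = COGS $5,019.92 + ending $3,992.73

COGS = $5,019.92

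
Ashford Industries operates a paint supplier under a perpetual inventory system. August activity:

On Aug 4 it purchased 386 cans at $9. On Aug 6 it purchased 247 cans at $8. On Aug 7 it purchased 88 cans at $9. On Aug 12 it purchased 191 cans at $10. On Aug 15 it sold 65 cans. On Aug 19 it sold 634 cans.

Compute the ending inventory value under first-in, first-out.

Aug 15, 65 sold [FIFO — oldest first]: 65 @ $9 = $585
Aug 19, 634 sold [FIFO — oldest first]: 321 @ $9 + 247 @ $8 + 66 @ $9 = $5,459
Total COGS = $585 + $5,459 = $6,044
Ending inventory: 22 @ $9 + 191 @ $10 = $2,108

Ending inventory = $2,108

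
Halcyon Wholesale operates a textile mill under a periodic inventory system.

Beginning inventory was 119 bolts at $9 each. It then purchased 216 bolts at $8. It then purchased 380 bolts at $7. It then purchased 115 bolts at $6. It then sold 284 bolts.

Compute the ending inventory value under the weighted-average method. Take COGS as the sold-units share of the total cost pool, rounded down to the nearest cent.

Sale 1, sell 284: 284/830 × $6,149.00 → $2,103.99
Ending inventory (cost pool remaining) = $4,045.01

Ending inventory = $4,045.01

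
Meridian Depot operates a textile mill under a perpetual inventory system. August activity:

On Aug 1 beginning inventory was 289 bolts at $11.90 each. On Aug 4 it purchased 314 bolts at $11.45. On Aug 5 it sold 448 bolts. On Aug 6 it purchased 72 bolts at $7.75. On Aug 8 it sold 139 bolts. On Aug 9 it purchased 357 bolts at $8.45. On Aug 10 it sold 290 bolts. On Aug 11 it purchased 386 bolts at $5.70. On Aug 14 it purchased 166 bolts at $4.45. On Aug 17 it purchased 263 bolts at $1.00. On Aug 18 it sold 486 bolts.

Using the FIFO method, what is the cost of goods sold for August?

Aug 5, 448 sold [FIFO — oldest first]: 289 @ $11.90 + 159 @ $11.45 = $5,259.65
Aug 8, 139 sold [FIFO — oldest first]: 139 @ $11.45 = $1,591.55
Aug 10, 290 sold [FIFO — oldest first]: 16 @ $11.45 + 72 @ $7.75 + 202 @ $8.45 = $2,448.10
Aug 18, 486 sold [FIFO — oldest first]: 155 @ $8.45 + 331 @ $5.70 = $3,196.45
Total COGS = $5,259.65 + $1,591.55 + $2,448.10 + $3,196.45 = $12,495.75
Ending inventory: 55 @ $5.70 + 166 @ $4.45 + 263 @ $1.00 = $1,315.20

COGS = $12,495.75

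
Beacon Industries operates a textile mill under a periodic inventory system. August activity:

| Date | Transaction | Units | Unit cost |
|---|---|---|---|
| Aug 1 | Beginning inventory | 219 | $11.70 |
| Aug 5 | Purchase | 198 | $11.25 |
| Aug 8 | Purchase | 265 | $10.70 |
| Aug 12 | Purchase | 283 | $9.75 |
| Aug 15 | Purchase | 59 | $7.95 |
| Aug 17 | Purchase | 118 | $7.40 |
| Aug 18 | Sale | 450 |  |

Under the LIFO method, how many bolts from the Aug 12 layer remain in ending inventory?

Aug 18, 450 sold [LIFO — newest first]: 118 @ $7.40 + 59 @ $7.95 + 273 @ $9.75 = $4,004.00
Ending inventory: 219 @ $11.70 + 198 @ $11.25 + 265 @ $10.70 + 10 @ $9.75 = $7,722.80

10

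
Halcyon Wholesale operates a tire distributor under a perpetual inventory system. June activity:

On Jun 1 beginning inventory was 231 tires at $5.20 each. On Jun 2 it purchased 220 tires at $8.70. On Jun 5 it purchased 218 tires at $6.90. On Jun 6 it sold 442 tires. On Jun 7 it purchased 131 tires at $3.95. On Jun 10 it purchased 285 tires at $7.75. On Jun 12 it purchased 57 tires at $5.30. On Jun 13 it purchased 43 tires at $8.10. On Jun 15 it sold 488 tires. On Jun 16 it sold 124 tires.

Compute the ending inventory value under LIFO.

Jun 6, 442 sold [LIFO — newest first]: 218 @ $6.90 + 220 @ $8.70 + 4 @ $5.20 = $3,439.00
Jun 15, 488 sold [LIFO — newest first]: 43 @ $8.10 + 57 @ $5.30 + 285 @ $7.75 + 103 @ $3.95 = $3,266.00
Jun 16, 124 sold [LIFO — newest first]: 28 @ $3.95 + 96 @ $5.20 = $609.80
Total COGS = $3,439.00 + $3,266.00 + $609.80 = $7,314.80
Ending inventory: 131 @ $5.20 = $681.20

Ending inventory = $681.20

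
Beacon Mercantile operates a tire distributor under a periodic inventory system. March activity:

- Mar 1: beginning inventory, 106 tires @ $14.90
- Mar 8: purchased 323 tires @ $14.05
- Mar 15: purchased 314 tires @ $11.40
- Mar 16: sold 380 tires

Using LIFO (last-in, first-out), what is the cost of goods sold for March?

COGS = $4,506.90

Mar 16, 380 sold [LIFO — newest first]: 314 @ $11.40 + 66 @ $14.05 = $4,506.90
Ending inventory: 106 @ $14.90 + 257 @ $14.05 = $5,190.25
Check: goods available $9,697.15 = COGS $4,506.90 + ending $5,190.25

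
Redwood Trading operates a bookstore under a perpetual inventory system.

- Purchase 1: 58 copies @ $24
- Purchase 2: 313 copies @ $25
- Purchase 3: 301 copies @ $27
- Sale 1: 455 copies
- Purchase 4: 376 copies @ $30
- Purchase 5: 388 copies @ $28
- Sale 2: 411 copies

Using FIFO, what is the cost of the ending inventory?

Sale 1 (455) [FIFO — oldest first]: 58 @ $24 + 313 @ $25 + 84 @ $27 = $11,485
Sale 2 (411) [FIFO — oldest first]: 217 @ $27 + 194 @ $30 = $11,679
Total COGS = $11,485 + $11,679 = $23,164
Ending inventory: 182 @ $30 + 388 @ $28 = $16,324
Check: goods available $39,488 = COGS $23,164 + ending $16,324

Ending inventory = $16,324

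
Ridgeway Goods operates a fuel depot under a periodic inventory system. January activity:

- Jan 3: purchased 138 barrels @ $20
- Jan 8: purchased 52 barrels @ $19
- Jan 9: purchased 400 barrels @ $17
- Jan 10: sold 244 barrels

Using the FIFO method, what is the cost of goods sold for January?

Jan 10, 244 sold [FIFO — oldest first]: 138 @ $20 + 52 @ $19 + 54 @ $17 = $4,666
Ending inventory: 346 @ $17 = $5,882

COGS = $4,666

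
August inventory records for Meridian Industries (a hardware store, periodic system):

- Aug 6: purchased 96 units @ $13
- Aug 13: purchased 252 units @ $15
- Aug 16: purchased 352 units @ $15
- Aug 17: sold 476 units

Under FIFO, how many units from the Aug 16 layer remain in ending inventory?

224

Aug 17, 476 sold [FIFO — oldest first]: 96 @ $13 + 252 @ $15 + 128 @ $15 = $6,948
Ending inventory: 224 @ $15 = $3,360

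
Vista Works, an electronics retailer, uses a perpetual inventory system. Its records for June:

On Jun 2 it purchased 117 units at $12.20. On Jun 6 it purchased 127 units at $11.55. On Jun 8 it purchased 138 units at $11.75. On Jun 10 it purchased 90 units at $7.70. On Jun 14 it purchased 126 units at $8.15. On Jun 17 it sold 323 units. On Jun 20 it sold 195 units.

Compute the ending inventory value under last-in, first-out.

Jun 17, 323 sold [LIFO — newest first]: 126 @ $8.15 + 90 @ $7.70 + 107 @ $11.75 = $2,977.15
Jun 20, 195 sold [LIFO — newest first]: 31 @ $11.75 + 127 @ $11.55 + 37 @ $12.20 = $2,282.50
Total COGS = $2,977.15 + $2,282.50 = $5,259.65
Ending inventory: 80 @ $12.20 = $976.00

Ending inventory = $976.00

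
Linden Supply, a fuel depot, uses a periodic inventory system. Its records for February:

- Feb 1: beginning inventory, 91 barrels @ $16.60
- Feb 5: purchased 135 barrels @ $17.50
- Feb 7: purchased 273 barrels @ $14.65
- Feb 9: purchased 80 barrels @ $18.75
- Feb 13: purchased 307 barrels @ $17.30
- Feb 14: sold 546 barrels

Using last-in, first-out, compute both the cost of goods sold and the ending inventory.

Feb 14, 546 sold [LIFO — newest first]: 307 @ $17.30 + 80 @ $18.75 + 159 @ $14.65 = $9,140.45
Ending inventory: 91 @ $16.60 + 135 @ $17.50 + 114 @ $14.65 = $5,543.20

COGS = $9,140.45; ending inventory = $5,543.20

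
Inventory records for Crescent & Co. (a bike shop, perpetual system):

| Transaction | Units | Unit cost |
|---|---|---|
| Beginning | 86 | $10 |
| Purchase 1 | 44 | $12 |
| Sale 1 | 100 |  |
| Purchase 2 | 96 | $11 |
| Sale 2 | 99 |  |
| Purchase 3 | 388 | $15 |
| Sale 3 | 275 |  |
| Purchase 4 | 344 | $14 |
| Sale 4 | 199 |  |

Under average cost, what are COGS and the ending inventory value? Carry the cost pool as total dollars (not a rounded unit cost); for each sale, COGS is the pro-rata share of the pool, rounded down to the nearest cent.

After Beginning: 86 on hand, pool $860.00 (≈ $10.0000 each)
After Purchase 1: 130 on hand, pool $1,388.00 (≈ $10.6769 each)
Sale 1, sell 100: 100/130 × $1,388.00 → $1,067.69
After Purchase 2: 126 on hand, pool $1,376.31 (≈ $10.9231 each)
Sale 2, sell 99: 99/126 × $1,376.31 → $1,081.38
After Purchase 3: 415 on hand, pool $6,114.93 (≈ $14.7348 each)
Sale 3, sell 275: 275/415 × $6,114.93 → $4,052.06
After Purchase 4: 484 on hand, pool $6,878.87 (≈ $14.2125 each)
Sale 4, sell 199: 199/484 × $6,878.87 → $2,828.29
Total COGS = $1,067.69 + $1,081.38 + $4,052.06 + $2,828.29 = $9,029.42
Ending inventory (cost pool remaining) = $4,050.58
Check: goods available $13,080.00 = COGS $9,029.42 + ending $4,050.58

COGS = $9,029.42; ending inventory = $4,050.58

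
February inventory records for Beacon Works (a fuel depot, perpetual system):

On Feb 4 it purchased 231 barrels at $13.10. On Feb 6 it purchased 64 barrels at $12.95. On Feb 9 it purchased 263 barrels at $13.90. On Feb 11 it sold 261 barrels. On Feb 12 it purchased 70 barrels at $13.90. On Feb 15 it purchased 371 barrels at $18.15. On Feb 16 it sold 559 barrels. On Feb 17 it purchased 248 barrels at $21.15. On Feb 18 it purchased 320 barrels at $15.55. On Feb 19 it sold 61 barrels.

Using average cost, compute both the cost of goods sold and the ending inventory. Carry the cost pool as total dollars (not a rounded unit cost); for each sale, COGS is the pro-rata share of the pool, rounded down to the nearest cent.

COGS = $13,444.89; ending inventory = $11,993.56

After Feb 4: 231 on hand, pool $3,026.10 (≈ $13.1000 each)
After Feb 6: 295 on hand, pool $3,854.90 (≈ $13.0675 each)
After Feb 9: 558 on hand, pool $7,510.60 (≈ $13.4599 each)
Feb 11, sell 261: 261/558 × $7,510.60 → $3,513.02
After Feb 12: 367 on hand, pool $4,970.58 (≈ $13.5438 each)
After Feb 15: 738 on hand, pool $11,704.23 (≈ $15.8594 each)
Feb 16, sell 559: 559/738 × $11,704.23 → $8,865.39
After Feb 17: 427 on hand, pool $8,084.04 (≈ $18.9322 each)
After Feb 18: 747 on hand, pool $13,060.04 (≈ $17.4833 each)
Feb 19, sell 61: 61/747 × $13,060.04 → $1,066.48
Total COGS = $3,513.02 + $8,865.39 + $1,066.48 = $13,444.89
Ending inventory (cost pool remaining) = $11,993.56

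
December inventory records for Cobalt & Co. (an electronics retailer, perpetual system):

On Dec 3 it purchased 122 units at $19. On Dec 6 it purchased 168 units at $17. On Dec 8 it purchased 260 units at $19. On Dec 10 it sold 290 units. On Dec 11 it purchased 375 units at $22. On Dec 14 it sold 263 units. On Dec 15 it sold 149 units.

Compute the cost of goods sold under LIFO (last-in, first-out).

COGS = $14,329

Dec 10, 290 sold [LIFO — newest first]: 260 @ $19 + 30 @ $17 = $5,450
Dec 14, 263 sold [LIFO — newest first]: 263 @ $22 = $5,786
Dec 15, 149 sold [LIFO — newest first]: 112 @ $22 + 37 @ $17 = $3,093
Total COGS = $5,450 + $5,786 + $3,093 = $14,329
Ending inventory: 122 @ $19 + 101 @ $17 = $4,035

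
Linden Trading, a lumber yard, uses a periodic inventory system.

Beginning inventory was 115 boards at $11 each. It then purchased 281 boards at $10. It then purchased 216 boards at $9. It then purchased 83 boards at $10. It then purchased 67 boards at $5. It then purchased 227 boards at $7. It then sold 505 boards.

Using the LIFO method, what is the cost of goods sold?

COGS = $3,906

Sale 1 (505) [LIFO — newest first]: 227 @ $7 + 67 @ $5 + 83 @ $10 + 128 @ $9 = $3,906
Ending inventory: 115 @ $11 + 281 @ $10 + 88 @ $9 = $4,867
Check: goods available $8,773 = COGS $3,906 + ending $4,867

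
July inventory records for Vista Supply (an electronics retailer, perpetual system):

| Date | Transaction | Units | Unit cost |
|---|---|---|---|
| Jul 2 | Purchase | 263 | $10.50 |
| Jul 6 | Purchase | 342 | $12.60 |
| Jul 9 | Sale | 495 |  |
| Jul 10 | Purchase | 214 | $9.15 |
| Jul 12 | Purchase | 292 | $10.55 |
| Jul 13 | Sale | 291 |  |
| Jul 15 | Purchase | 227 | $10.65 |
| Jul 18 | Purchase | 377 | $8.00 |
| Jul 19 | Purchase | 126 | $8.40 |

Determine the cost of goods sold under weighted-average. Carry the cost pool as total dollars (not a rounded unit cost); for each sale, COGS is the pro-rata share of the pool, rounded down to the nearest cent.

COGS = $8,772.72

After Jul 2: 263 on hand, pool $2,761.50 (≈ $10.5000 each)
After Jul 6: 605 on hand, pool $7,070.70 (≈ $11.6871 each)
Jul 9, sell 495: 495/605 × $7,070.70 → $5,785.11
After Jul 10: 324 on hand, pool $3,243.69 (≈ $10.0114 each)
After Jul 12: 616 on hand, pool $6,324.29 (≈ $10.2667 each)
Jul 13, sell 291: 291/616 × $6,324.29 → $2,987.61
After Jul 15: 552 on hand, pool $5,754.23 (≈ $10.4243 each)
After Jul 18: 929 on hand, pool $8,770.23 (≈ $9.4405 each)
After Jul 19: 1055 on hand, pool $9,828.63 (≈ $9.3162 each)
Total COGS = $5,785.11 + $2,987.61 = $8,772.72
Ending inventory (cost pool remaining) = $9,828.63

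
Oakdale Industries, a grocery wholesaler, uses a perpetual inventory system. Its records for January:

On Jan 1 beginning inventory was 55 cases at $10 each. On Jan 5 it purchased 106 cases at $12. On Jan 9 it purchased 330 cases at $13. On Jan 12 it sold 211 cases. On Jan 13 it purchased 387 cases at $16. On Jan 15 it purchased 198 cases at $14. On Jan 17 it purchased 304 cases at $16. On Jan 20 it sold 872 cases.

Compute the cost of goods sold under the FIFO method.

Jan 12, 211 sold [FIFO — oldest first]: 55 @ $10 + 106 @ $12 + 50 @ $13 = $2,472
Jan 20, 872 sold [FIFO — oldest first]: 280 @ $13 + 387 @ $16 + 198 @ $14 + 7 @ $16 = $12,716
Total COGS = $2,472 + $12,716 = $15,188
Ending inventory: 297 @ $16 = $4,752

COGS = $15,188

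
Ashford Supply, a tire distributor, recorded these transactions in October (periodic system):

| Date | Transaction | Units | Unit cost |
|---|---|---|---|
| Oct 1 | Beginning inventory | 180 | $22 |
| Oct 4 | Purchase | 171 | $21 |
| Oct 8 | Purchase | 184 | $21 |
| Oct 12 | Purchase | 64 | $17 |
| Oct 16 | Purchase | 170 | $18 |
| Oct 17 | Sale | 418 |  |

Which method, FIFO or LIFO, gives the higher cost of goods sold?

FIFO

FIFO COGS: 180 @ $22 + 171 @ $21 + 67 @ $21 = $8,958
LIFO COGS: 170 @ $18 + 64 @ $17 + 184 @ $21 = $8,012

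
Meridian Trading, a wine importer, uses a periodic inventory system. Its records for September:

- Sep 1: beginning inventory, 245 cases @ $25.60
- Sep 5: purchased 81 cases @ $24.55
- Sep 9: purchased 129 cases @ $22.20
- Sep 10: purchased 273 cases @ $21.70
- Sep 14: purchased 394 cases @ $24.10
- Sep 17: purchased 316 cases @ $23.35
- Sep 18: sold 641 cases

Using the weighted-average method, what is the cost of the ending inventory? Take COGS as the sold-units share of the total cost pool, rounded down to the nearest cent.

Sep 18, sell 641: 641/1438 × $33,922.45 → $15,121.20
Ending inventory (cost pool remaining) = $18,801.25

Ending inventory = $18,801.25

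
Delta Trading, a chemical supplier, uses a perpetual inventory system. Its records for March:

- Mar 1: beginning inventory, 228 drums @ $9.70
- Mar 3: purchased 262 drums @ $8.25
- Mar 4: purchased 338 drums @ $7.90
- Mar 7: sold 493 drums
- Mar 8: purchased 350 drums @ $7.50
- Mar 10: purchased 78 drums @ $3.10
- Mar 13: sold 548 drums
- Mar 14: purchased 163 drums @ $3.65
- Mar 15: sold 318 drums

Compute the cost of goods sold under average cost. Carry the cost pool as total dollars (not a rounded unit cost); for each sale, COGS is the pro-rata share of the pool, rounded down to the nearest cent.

COGS = $10,154.93

After Mar 1: 228 on hand, pool $2,211.60 (≈ $9.7000 each)
After Mar 3: 490 on hand, pool $4,373.10 (≈ $8.9247 each)
After Mar 4: 828 on hand, pool $7,043.30 (≈ $8.5064 each)
Mar 7, sell 493: 493/828 × $7,043.30 → $4,193.65
After Mar 8: 685 on hand, pool $5,474.65 (≈ $7.9922 each)
After Mar 10: 763 on hand, pool $5,716.45 (≈ $7.4921 each)
Mar 13, sell 548: 548/763 × $5,716.45 → $4,105.65
After Mar 14: 378 on hand, pool $2,205.75 (≈ $5.8353 each)
Mar 15, sell 318: 318/378 × $2,205.75 → $1,855.63
Total COGS = $4,193.65 + $4,105.65 + $1,855.63 = $10,154.93
Ending inventory (cost pool remaining) = $350.12
Check: goods available $10,505.05 = COGS $10,154.93 + ending $350.12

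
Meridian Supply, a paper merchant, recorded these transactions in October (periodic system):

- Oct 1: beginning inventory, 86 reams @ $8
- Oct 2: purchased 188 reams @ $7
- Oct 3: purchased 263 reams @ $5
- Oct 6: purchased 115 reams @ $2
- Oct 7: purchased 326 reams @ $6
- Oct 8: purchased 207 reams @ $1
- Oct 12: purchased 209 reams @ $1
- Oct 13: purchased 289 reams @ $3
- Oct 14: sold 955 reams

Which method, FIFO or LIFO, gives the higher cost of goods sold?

FIFO

FIFO COGS: 86 @ $8 + 188 @ $7 + 263 @ $5 + 115 @ $2 + 303 @ $6 = $5,367
LIFO COGS: 289 @ $3 + 209 @ $1 + 207 @ $1 + 250 @ $6 = $2,783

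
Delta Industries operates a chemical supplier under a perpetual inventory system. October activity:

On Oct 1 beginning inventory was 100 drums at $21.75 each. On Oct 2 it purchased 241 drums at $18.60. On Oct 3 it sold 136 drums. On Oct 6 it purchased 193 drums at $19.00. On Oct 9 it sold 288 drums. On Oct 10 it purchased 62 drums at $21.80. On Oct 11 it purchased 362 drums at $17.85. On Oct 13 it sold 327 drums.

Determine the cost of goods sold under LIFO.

COGS = $13,800.55

Oct 3, 136 sold [LIFO — newest first]: 136 @ $18.60 = $2,529.60
Oct 9, 288 sold [LIFO — newest first]: 193 @ $19.00 + 95 @ $18.60 = $5,434.00
Oct 13, 327 sold [LIFO — newest first]: 327 @ $17.85 = $5,836.95
Total COGS = $2,529.60 + $5,434.00 + $5,836.95 = $13,800.55
Ending inventory: 100 @ $21.75 + 10 @ $18.60 + 62 @ $21.80 + 35 @ $17.85 = $4,337.35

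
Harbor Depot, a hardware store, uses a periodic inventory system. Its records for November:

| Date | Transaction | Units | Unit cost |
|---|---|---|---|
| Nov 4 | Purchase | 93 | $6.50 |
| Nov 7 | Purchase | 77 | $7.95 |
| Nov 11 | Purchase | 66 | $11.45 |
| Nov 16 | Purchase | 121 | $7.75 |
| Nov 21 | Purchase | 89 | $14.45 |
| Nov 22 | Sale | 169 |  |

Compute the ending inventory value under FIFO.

Nov 22, 169 sold [FIFO — oldest first]: 93 @ $6.50 + 76 @ $7.95 = $1,208.70
Ending inventory: 1 @ $7.95 + 66 @ $11.45 + 121 @ $7.75 + 89 @ $14.45 = $2,987.45

Ending inventory = $2,987.45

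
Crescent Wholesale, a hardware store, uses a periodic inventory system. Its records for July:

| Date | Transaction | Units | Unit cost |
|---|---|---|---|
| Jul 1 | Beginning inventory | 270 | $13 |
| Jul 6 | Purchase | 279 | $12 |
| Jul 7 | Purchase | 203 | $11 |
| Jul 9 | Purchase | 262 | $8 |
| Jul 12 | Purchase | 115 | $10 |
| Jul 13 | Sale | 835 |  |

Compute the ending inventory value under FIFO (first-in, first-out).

Ending inventory = $2,582

Jul 13, 835 sold [FIFO — oldest first]: 270 @ $13 + 279 @ $12 + 203 @ $11 + 83 @ $8 = $9,755
Ending inventory: 179 @ $8 + 115 @ $10 = $2,582
Check: goods available $12,337 = COGS $9,755 + ending $2,582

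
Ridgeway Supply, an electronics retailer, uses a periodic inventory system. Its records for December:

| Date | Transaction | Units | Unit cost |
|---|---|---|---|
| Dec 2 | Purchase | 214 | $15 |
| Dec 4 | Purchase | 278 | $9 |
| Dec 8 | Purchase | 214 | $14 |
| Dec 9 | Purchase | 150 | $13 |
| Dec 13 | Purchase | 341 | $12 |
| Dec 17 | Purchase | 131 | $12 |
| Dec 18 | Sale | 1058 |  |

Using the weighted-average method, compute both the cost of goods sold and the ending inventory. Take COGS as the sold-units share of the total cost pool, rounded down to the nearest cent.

Dec 18, sell 1058: 1058/1328 × $16,322.00 → $13,003.52
Ending inventory (cost pool remaining) = $3,318.48
Check: goods available $16,322.00 = COGS $13,003.52 + ending $3,318.48

COGS = $13,003.52; ending inventory = $3,318.48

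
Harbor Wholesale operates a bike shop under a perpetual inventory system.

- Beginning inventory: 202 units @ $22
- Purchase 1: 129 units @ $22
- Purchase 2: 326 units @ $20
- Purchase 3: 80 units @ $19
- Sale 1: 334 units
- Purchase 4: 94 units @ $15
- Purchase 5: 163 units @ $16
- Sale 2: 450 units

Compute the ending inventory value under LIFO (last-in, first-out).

Sale 1 (334) [LIFO — newest first]: 80 @ $19 + 254 @ $20 = $6,600
Sale 2 (450) [LIFO — newest first]: 163 @ $16 + 94 @ $15 + 72 @ $20 + 121 @ $22 = $8,120
Total COGS = $6,600 + $8,120 = $14,720
Ending inventory: 202 @ $22 + 8 @ $22 = $4,620

Ending inventory = $4,620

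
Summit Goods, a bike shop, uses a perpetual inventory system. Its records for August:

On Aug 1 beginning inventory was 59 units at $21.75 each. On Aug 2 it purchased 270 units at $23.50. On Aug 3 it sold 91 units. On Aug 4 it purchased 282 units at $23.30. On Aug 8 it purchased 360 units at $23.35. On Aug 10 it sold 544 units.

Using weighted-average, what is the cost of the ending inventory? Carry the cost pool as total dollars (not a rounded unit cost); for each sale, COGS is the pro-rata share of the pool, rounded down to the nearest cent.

Ending inventory = $7,825.33

After Aug 1: 59 on hand, pool $1,283.25 (≈ $21.7500 each)
After Aug 2: 329 on hand, pool $7,628.25 (≈ $23.1862 each)
Aug 3, sell 91: 91/329 × $7,628.25 → $2,109.94
After Aug 4: 520 on hand, pool $12,088.91 (≈ $23.2479 each)
After Aug 8: 880 on hand, pool $20,494.91 (≈ $23.2897 each)
Aug 10, sell 544: 544/880 × $20,494.91 → $12,669.58
Total COGS = $2,109.94 + $12,669.58 = $14,779.52
Ending inventory (cost pool remaining) = $7,825.33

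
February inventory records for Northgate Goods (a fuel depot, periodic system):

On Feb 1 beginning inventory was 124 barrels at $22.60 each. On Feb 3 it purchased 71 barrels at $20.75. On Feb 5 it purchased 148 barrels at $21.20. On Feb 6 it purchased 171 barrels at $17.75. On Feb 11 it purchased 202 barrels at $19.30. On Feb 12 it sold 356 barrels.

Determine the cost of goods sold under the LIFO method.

COGS = $6,632.10

Feb 12, 356 sold [LIFO — newest first]: 202 @ $19.30 + 154 @ $17.75 = $6,632.10
Ending inventory: 124 @ $22.60 + 71 @ $20.75 + 148 @ $21.20 + 17 @ $17.75 = $7,715.00
Check: goods available $14,347.10 = COGS $6,632.10 + ending $7,715.00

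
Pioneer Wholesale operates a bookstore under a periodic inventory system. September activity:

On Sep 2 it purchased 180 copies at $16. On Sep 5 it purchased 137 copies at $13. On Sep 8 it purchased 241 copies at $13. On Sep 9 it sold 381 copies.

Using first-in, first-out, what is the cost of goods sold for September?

Sep 9, 381 sold [FIFO — oldest first]: 180 @ $16 + 137 @ $13 + 64 @ $13 = $5,493
Ending inventory: 177 @ $13 = $2,301

COGS = $5,493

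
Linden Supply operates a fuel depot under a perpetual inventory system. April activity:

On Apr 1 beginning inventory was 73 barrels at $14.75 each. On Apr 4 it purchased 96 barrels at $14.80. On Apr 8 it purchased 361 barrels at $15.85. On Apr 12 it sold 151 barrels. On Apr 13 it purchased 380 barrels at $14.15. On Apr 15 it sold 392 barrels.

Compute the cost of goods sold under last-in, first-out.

COGS = $7,960.55

Apr 12, 151 sold [LIFO — newest first]: 151 @ $15.85 = $2,393.35
Apr 15, 392 sold [LIFO — newest first]: 380 @ $14.15 + 12 @ $15.85 = $5,567.20
Total COGS = $2,393.35 + $5,567.20 = $7,960.55
Ending inventory: 73 @ $14.75 + 96 @ $14.80 + 198 @ $15.85 = $5,635.85
Check: goods available $13,596.40 = COGS $7,960.55 + ending $5,635.85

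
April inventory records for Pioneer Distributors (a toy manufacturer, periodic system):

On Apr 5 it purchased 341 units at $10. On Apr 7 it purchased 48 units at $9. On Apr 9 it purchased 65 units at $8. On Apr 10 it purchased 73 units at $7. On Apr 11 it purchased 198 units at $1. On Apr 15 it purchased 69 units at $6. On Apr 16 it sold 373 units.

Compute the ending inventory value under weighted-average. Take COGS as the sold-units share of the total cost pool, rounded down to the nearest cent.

Apr 16, sell 373: 373/794 × $5,485.00 → $2,576.70
Ending inventory (cost pool remaining) = $2,908.30

Ending inventory = $2,908.30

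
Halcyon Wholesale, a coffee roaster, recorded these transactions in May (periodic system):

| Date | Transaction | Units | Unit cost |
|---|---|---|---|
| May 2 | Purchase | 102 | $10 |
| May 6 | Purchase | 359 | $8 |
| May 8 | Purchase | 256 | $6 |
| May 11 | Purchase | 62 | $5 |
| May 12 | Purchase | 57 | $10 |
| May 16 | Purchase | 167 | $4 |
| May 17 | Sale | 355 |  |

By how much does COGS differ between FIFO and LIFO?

$1,082

FIFO COGS: 102 @ $10 + 253 @ $8 = $3,044
LIFO COGS: 167 @ $4 + 57 @ $10 + 62 @ $5 + 69 @ $6 = $1,962
Difference = |$3,044 − $1,962| = $1,082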